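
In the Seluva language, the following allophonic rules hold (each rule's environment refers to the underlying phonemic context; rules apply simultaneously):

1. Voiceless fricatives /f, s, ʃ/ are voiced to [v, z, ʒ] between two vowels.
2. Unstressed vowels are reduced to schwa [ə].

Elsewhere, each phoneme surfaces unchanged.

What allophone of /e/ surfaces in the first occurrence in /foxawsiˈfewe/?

[e]

/e/ (between /f/ and /w/): rule 2 targets it, but not in an unstressed syllable → unchanged [e].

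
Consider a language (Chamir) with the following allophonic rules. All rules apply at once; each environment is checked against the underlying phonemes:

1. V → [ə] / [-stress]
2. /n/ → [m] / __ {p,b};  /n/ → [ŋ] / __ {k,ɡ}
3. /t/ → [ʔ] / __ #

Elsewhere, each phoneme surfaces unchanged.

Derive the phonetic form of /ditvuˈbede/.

[dətvəˈbedə]

/d/ stays [d].
/i/ — between /d/ and /t/, in an unstressed syllable — surfaces as [ə] (rule 1).
/t/ (between /i/ and /v/): rule 3 targets it, but not word-finally → unchanged [t].
/v/ (between /t/ and /u/): no rule targets it → [v].
/u/ — between /v/ and /b/, in an unstressed syllable — surfaces as [ə] (rule 1).
/b/ (between /u/ and /e/): no rule targets it → [b].
/e/ (between /b/ and /d/) is in the target of rule 1 but the environment (in an unstressed syllable) is not met → [e].
/d/ stays [d].
/e/ (word-final) occurs in an unstressed syllable → [ə] by rule 1.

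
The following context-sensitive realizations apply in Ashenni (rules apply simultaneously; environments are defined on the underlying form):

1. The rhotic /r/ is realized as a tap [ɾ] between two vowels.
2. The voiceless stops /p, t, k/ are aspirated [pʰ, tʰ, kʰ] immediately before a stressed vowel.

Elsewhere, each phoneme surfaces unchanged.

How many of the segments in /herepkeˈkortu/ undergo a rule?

2

Segments that undergo a rule: /r/ → [ɾ] (rule 1); /k/ → [kʰ] (rule 2).
All other segments surface unchanged.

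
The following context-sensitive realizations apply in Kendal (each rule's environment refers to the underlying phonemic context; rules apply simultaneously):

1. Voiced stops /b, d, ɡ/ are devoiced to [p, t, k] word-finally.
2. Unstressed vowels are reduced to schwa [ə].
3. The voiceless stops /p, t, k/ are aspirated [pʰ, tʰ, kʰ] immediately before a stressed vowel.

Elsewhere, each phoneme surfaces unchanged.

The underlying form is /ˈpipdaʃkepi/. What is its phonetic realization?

[ˈpʰipdəʃkəpə]

/p/ meets the environment for rule 3 (immediately before a stressed vowel) → [pʰ].
/i/ (between /p/ and /p/) fails the environment for rule 2, so it stays [i].
/p/ (between /i/ and /d/): rule 3 targets it, but not immediately before a stressed vowel → unchanged [p].
/d/ (between /p/ and /a/) is in the target of rule 1 but the environment (word-finally) is not met → [d].
/a/ meets the environment for rule 2 (in an unstressed syllable) → [ə].
/ʃ/ — not in any rule's target class → [ʃ].
/k/ (between /ʃ/ and /e/) is in the target of rule 3 but the environment (immediately before a stressed vowel) is not met → [k].
Rule 2 applies to /e/ (between /k/ and /p/: in an unstressed syllable) → [ə].
/p/ (between /e/ and /i/): rule 3 targets it, but not immediately before a stressed vowel → unchanged [p].
/i/ (word-final) occurs in an unstressed syllable → [ə] by rule 2.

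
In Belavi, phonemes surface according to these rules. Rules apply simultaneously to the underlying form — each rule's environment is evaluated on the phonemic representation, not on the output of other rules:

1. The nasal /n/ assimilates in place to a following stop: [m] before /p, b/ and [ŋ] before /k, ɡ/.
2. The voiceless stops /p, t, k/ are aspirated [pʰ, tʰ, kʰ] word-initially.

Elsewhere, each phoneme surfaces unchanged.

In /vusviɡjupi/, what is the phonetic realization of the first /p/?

/p/ (between /u/ and /i/): rule 2 targets it, but not word-initially → unchanged [p].

[p]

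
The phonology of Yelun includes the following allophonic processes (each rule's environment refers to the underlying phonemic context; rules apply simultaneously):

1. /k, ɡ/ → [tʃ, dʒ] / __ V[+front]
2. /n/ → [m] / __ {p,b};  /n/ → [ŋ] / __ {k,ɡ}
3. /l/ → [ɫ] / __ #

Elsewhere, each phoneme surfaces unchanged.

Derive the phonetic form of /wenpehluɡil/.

Rule 2 applies to /n/ (between /e/ and /p/: before a labial or velar stop) → [m].
/l/ (between /h/ and /u/) fails the environment for rule 3, so it stays [l].
/ɡ/ meets the environment for rule 1 (before a front vowel) → [dʒ].
/l/ — word-final, word-finally — surfaces as [ɫ] (rule 3).

[wempehludʒiɫ]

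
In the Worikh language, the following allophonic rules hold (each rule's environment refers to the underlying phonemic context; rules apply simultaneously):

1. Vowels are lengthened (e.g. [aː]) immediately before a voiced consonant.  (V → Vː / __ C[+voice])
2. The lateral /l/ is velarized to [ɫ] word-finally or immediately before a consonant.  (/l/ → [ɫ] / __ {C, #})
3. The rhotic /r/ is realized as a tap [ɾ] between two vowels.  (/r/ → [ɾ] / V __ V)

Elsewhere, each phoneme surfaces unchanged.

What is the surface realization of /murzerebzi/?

[muːrzeːɾeːbzi]

/m/ — not in any rule's target class → [m].
/u/ (between /m/ and /r/): before a voiced consonant, so rule 1 applies → [uː].
/r/ (between /u/ and /z/): rule 3 targets it, but not between two vowels → unchanged [r].
/z/ stays [z].
/e/ meets the environment for rule 1 (before a voiced consonant) → [eː].
Rule 3 applies to /r/ (between /e/ and /e/: between two vowels) → [ɾ].
/e/ (between /r/ and /b/): before a voiced consonant, so rule 1 applies → [eː].
/b/ (between /e/ and /z/) is unaffected → [b].
/z/ — not in any rule's target class → [z].
/i/ (word-final) is in the target of rule 1 but the environment (before a voiced consonant) is not met → [i].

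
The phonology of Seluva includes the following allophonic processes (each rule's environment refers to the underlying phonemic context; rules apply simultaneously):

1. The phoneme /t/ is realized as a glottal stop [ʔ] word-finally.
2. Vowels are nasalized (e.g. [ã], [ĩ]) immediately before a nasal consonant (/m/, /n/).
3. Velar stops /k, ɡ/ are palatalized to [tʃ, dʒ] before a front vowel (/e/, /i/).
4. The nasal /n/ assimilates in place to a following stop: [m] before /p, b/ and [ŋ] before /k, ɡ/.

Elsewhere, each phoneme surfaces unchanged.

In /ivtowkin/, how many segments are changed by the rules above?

2

Segments that undergo a rule: /k/ → [tʃ] (rule 3); /i/ → [ĩ] (rule 2).
All other segments surface unchanged.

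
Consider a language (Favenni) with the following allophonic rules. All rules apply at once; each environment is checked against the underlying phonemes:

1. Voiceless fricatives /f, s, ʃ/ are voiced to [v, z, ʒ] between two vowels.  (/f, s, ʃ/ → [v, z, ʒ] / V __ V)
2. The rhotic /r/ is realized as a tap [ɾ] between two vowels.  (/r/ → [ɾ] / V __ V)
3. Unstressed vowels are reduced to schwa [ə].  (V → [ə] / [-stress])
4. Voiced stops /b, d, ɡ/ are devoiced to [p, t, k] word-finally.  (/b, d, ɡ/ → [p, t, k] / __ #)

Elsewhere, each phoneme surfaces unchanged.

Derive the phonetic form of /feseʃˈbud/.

[fəzəʃˈbut]

/f/ (word-initial): rule 1 targets it, but not between two vowels → unchanged [f].
Rule 3 applies to /e/ (between /f/ and /s/: in an unstressed syllable) → [ə].
Rule 1 applies to /s/ (between /e/ and /e/: between two vowels) → [z].
/e/ — between /s/ and /ʃ/, in an unstressed syllable — surfaces as [ə] (rule 3).
/ʃ/ (between /e/ and /b/): rule 1 targets it, but not between two vowels → unchanged [ʃ].
/b/ — between /ʃ/ and /u/; rule 4 does not apply here → [b].
/u/ (between /b/ and /d/): rule 3 targets it, but not in an unstressed syllable → unchanged [u].
/d/ (word-final): word-finally, so rule 4 applies → [t].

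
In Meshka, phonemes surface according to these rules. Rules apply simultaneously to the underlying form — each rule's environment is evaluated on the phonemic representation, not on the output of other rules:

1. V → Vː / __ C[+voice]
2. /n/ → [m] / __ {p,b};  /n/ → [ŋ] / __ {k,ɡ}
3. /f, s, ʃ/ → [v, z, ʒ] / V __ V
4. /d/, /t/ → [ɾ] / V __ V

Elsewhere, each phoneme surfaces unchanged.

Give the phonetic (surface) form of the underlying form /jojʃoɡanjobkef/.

[joːjʃoːɡaːnjoːbkef]

/j/ stays [j].
/o/ — between /j/ and /j/, before a voiced consonant — surfaces as [oː] (rule 1).
/j/ (between /o/ and /ʃ/) is unaffected → [j].
/ʃ/ (between /j/ and /o/): rule 3 targets it, but not between two vowels → unchanged [ʃ].
/o/ (between /ʃ/ and /ɡ/) occurs before a voiced consonant → [oː] by rule 1.
/ɡ/ (between /o/ and /a/) is unaffected → [ɡ].
Rule 1 applies to /a/ (between /ɡ/ and /n/: before a voiced consonant) → [aː].
/n/ (between /a/ and /j/) is in the target of rule 2 but the environment (before a labial or velar stop) is not met → [n].
/j/ stays [j].
/o/ (between /j/ and /b/): before a voiced consonant, so rule 1 applies → [oː].
/b/ stays [b].
/k/ (between /b/ and /e/): no rule targets it → [k].
/e/ (between /k/ and /f/) is in the target of rule 1 but the environment (before a voiced consonant) is not met → [e].
/f/ — word-final; rule 3 does not apply here → [f].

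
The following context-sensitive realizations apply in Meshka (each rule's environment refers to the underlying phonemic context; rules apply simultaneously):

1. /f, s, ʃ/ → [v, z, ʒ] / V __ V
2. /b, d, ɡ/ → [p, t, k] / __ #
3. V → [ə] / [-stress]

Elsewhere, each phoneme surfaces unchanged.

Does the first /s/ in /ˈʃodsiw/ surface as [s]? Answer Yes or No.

Yes

/s/ (between /d/ and /i/): rule 1 targets it, but not between two vowels → unchanged [s].
The actual realization is [s], which matches [s].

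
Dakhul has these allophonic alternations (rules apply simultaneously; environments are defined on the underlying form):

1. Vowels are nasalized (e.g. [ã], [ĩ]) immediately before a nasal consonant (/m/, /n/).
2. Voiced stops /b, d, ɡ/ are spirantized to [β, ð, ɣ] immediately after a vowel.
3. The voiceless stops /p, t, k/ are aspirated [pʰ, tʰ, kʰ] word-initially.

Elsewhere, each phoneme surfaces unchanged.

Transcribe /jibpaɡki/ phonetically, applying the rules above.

[jiβpaɣki]

/j/ (word-initial) is unaffected → [j].
/i/ (between /j/ and /b/) fails the environment for rule 1, so it stays [i].
/b/ (between /i/ and /p/): immediately after a vowel, so rule 2 applies → [β].
/p/ (between /b/ and /a/) is in the target of rule 3 but the environment (word-initially) is not met → [p].
/a/ (between /p/ and /ɡ/) is in the target of rule 1 but the environment (before a nasal consonant) is not met → [a].
/ɡ/ (between /a/ and /k/) occurs immediately after a vowel → [ɣ] by rule 2.
/k/ — between /ɡ/ and /i/; rule 3 does not apply here → [k].
/i/ (word-final): rule 1 targets it, but not before a nasal consonant → unchanged [i].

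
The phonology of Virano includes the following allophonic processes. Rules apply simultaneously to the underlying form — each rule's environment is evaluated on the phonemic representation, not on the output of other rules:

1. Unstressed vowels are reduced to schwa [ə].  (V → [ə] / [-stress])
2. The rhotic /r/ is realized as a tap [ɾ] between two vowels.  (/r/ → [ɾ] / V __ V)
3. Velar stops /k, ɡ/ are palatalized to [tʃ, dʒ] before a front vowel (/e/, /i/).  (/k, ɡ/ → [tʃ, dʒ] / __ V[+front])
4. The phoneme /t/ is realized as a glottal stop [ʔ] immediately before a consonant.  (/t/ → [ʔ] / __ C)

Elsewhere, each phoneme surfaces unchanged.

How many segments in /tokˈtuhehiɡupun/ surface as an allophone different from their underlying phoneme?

Segments that undergo a rule: /o/ → [ə] (rule 1); /e/ → [ə] (rule 1); /i/ → [ə] (rule 1); /u/ → [ə] (rule 1); /u/ → [ə] (rule 1).
All other segments surface unchanged.

5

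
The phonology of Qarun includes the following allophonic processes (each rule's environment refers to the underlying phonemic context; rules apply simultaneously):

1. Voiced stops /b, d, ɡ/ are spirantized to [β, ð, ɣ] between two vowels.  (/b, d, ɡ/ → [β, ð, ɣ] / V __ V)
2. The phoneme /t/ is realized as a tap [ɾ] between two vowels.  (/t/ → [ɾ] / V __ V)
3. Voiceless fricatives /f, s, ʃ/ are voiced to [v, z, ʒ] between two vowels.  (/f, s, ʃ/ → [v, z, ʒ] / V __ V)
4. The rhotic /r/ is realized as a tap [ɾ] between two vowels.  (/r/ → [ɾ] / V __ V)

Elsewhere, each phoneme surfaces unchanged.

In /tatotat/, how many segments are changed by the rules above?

2

Segments that undergo a rule: /t/ → [ɾ] (rule 2); /t/ → [ɾ] (rule 2).
All other segments surface unchanged.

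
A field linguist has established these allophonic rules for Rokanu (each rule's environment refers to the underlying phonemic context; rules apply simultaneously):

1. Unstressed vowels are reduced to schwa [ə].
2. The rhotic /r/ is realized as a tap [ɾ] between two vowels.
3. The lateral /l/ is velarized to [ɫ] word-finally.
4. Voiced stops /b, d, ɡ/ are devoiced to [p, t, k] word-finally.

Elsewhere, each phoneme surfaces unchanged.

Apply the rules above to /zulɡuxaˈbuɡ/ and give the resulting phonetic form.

[zəlɡəxəˈbuk]

/z/ (word-initial): no rule targets it → [z].
/u/ — between /z/ and /l/, in an unstressed syllable — surfaces as [ə] (rule 1).
/l/ (between /u/ and /ɡ/): rule 3 targets it, but not word-finally → unchanged [l].
/ɡ/ — between /l/ and /u/; rule 4 does not apply here → [ɡ].
/u/ (between /ɡ/ and /x/) occurs in an unstressed syllable → [ə] by rule 1.
/x/ (between /u/ and /a/) is unaffected → [x].
/a/ (between /x/ and /b/) occurs in an unstressed syllable → [ə] by rule 1.
/b/ (between /a/ and /u/) is in the target of rule 4 but the environment (word-finally) is not met → [b].
/u/ (between /b/ and /ɡ/) is in the target of rule 1 but the environment (in an unstressed syllable) is not met → [u].
Rule 4 applies to /ɡ/ (word-final: word-finally) → [k].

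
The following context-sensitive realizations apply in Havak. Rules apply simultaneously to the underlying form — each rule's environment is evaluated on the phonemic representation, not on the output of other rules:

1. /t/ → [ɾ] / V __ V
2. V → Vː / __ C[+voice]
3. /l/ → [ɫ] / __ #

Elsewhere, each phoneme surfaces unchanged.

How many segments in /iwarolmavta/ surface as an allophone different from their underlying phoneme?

Segments that undergo a rule: /i/ → [iː] (rule 2); /a/ → [aː] (rule 2); /o/ → [oː] (rule 2); /a/ → [aː] (rule 2).
All other segments surface unchanged.

4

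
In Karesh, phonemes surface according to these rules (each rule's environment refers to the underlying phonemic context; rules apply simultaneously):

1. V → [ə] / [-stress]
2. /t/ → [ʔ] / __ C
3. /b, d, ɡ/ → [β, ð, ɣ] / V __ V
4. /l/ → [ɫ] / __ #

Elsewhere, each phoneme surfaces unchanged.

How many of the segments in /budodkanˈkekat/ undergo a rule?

5

Segments that undergo a rule: /u/ → [ə] (rule 1); /d/ → [ð] (rule 3); /o/ → [ə] (rule 1); /a/ → [ə] (rule 1); /a/ → [ə] (rule 1).
All other segments surface unchanged.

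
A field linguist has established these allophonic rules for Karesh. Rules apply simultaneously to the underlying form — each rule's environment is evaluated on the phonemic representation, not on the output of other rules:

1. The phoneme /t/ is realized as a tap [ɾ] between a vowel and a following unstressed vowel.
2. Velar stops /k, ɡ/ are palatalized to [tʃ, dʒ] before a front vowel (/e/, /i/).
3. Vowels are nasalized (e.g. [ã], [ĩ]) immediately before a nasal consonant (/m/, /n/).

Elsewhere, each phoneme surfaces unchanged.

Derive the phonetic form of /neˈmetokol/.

/n/ (word-initial) is unaffected → [n].
/e/ (between /n/ and /m/): before a nasal consonant, so rule 3 applies → [ẽ].
/m/ (between /e/ and /e/) is unaffected → [m].
/e/ (between /m/ and /t/): rule 3 targets it, but not before a nasal consonant → unchanged [e].
/t/ (between /e/ and /o/): between a vowel and a following unstressed vowel, so rule 1 applies → [ɾ].
/o/ (between /t/ and /k/): rule 3 targets it, but not before a nasal consonant → unchanged [o].
/k/ (between /o/ and /o/) fails the environment for rule 2, so it stays [k].
/o/ (between /k/ and /l/) is in the target of rule 3 but the environment (before a nasal consonant) is not met → [o].
/l/ — not in any rule's target class → [l].

[nẽˈmeɾokol]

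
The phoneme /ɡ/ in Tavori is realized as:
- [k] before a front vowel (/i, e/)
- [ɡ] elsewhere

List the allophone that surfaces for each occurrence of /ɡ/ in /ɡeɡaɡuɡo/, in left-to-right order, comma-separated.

Occurrence 1 (position 1): before a front vowel (/i, e/) → [k].
Occurrence 2 (position 3): no conditioning environment matches → elsewhere allophone [ɡ].
Occurrence 3 (position 5): no conditioning environment matches → elsewhere allophone [ɡ].
Occurrence 4 (position 7): no conditioning environment matches → elsewhere allophone [ɡ].

[k], [ɡ], [ɡ], [ɡ]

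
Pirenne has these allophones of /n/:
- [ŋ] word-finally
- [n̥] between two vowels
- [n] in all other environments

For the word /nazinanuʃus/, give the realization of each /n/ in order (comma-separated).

[n], [n̥], [n̥]

Occurrence 1 (position 1): no conditioning environment matches → elsewhere allophone [n].
Occurrence 2 (position 5): between two vowels → [n̥].
Occurrence 3 (position 7): between two vowels → [n̥].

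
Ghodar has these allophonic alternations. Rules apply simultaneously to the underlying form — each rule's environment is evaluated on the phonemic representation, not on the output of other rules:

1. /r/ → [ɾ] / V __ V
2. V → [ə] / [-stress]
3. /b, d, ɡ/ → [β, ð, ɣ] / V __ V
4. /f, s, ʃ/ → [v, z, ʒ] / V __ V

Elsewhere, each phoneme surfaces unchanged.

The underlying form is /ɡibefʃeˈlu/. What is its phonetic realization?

/ɡ/ (word-initial) is in the target of rule 3 but the environment (between two vowels) is not met → [ɡ].
/i/ (between /ɡ/ and /b/) occurs in an unstressed syllable → [ə] by rule 2.
/b/ (between /i/ and /e/) occurs between two vowels → [β] by rule 3.
/e/ meets the environment for rule 2 (in an unstressed syllable) → [ə].
/f/ — between /e/ and /ʃ/; rule 4 does not apply here → [f].
/ʃ/ (between /f/ and /e/): rule 4 targets it, but not between two vowels → unchanged [ʃ].
/e/ (between /ʃ/ and /l/) occurs in an unstressed syllable → [ə] by rule 2.
/l/ (between /e/ and /u/) is unaffected → [l].
/u/ (word-final) is in the target of rule 2 but the environment (in an unstressed syllable) is not met → [u].

[ɡəβəfʃəˈlu]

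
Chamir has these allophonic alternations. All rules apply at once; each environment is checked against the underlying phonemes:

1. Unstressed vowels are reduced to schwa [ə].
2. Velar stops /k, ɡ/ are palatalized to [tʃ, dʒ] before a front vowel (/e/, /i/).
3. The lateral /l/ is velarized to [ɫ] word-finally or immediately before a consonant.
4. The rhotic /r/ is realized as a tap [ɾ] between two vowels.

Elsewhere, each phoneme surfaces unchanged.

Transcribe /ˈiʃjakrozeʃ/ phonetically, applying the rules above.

[ˈiʃjəkrəzəʃ]

/i/ (word-initial): rule 1 targets it, but not in an unstressed syllable → unchanged [i].
/ʃ/ — not in any rule's target class → [ʃ].
/j/ stays [j].
Rule 1 applies to /a/ (between /j/ and /k/: in an unstressed syllable) → [ə].
/k/ — between /a/ and /r/; rule 2 does not apply here → [k].
/r/ (between /k/ and /o/) is in the target of rule 4 but the environment (between two vowels) is not met → [r].
/o/ meets the environment for rule 1 (in an unstressed syllable) → [ə].
/z/ — not in any rule's target class → [z].
/e/ (between /z/ and /ʃ/): in an unstressed syllable, so rule 1 applies → [ə].
/ʃ/ stays [ʃ].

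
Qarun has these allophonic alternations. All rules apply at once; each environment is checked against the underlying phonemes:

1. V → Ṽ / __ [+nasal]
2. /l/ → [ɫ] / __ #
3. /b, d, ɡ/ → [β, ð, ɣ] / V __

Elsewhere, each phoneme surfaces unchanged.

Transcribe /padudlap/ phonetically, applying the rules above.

/p/ — not in any rule's target class → [p].
/a/ (between /p/ and /d/): rule 1 targets it, but not before a nasal consonant → unchanged [a].
Rule 3 applies to /d/ (between /a/ and /u/: immediately after a vowel) → [ð].
/u/ (between /d/ and /d/): rule 1 targets it, but not before a nasal consonant → unchanged [u].
Rule 3 applies to /d/ (between /u/ and /l/: immediately after a vowel) → [ð].
/l/ (between /d/ and /a/) fails the environment for rule 2, so it stays [l].
/a/ (between /l/ and /p/): rule 1 targets it, but not before a nasal consonant → unchanged [a].
/p/ (word-final) is unaffected → [p].

[paðuðlap]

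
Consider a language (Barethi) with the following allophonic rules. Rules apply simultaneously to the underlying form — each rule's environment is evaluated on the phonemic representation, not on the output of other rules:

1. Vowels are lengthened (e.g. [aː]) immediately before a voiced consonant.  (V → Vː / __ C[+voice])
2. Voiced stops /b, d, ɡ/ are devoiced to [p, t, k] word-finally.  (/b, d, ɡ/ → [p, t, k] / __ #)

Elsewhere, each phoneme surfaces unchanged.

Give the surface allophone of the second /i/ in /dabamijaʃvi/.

[i]

/i/ (word-final): rule 1 targets it, but not before a voiced consonant → unchanged [i].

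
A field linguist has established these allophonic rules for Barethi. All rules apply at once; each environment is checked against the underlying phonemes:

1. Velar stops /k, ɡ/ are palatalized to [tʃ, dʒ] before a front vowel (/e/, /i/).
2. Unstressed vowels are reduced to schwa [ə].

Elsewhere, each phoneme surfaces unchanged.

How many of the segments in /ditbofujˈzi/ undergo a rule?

Segments that undergo a rule: /i/ → [ə] (rule 2); /o/ → [ə] (rule 2); /u/ → [ə] (rule 2).
All other segments surface unchanged.

3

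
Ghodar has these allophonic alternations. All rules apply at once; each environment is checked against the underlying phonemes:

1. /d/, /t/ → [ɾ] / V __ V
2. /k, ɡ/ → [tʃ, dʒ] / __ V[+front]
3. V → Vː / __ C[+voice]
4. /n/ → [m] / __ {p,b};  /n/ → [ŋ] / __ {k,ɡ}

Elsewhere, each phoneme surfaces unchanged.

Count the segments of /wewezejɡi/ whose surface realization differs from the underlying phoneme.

4

Segments that undergo a rule: /e/ → [eː] (rule 3); /e/ → [eː] (rule 3); /e/ → [eː] (rule 3); /ɡ/ → [dʒ] (rule 2).
All other segments surface unchanged.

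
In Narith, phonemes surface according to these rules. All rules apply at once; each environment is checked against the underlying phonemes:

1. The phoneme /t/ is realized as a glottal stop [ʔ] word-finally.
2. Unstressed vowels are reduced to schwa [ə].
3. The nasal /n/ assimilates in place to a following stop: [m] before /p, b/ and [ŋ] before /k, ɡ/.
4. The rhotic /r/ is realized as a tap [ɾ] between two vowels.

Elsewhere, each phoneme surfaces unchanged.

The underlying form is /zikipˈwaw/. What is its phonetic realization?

[zəkəpˈwaw]

/z/ (word-initial) is unaffected → [z].
/i/ (between /z/ and /k/): in an unstressed syllable, so rule 2 applies → [ə].
/k/ — not in any rule's target class → [k].
/i/ (between /k/ and /p/) occurs in an unstressed syllable → [ə] by rule 2.
/p/ — not in any rule's target class → [p].
/w/ (between /p/ and /a/) is unaffected → [w].
/a/ — between /w/ and /w/; rule 2 does not apply here → [a].
/w/ (word-final): no rule targets it → [w].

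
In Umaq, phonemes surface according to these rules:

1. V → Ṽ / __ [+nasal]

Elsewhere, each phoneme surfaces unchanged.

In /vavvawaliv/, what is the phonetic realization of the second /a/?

[a]

/a/ (between /v/ and /w/): rule 1 targets it, but not before a nasal consonant → unchanged [a].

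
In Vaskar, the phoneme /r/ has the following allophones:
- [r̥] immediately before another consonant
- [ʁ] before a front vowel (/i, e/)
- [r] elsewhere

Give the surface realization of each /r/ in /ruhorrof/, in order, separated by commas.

[r], [r̥], [r]

Occurrence 1 (position 1): no conditioning environment matches → elsewhere allophone [r].
Occurrence 2 (position 5): immediately before another consonant → [r̥].
Occurrence 3 (position 6): no conditioning environment matches → elsewhere allophone [r].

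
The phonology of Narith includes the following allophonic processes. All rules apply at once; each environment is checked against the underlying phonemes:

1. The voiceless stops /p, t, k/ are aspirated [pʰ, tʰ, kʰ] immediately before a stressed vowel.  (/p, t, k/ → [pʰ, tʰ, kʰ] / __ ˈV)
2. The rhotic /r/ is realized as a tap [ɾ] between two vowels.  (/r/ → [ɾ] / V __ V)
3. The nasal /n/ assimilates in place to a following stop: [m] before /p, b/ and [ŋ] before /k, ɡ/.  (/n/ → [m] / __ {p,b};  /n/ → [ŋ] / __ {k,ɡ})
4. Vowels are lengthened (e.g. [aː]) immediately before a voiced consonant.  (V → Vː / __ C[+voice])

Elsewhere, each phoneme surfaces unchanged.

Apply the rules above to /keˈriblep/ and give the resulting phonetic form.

[keːˈɾiːblep]

/k/ — word-initial; rule 1 does not apply here → [k].
/e/ (between /k/ and /r/) occurs before a voiced consonant → [eː] by rule 4.
/r/ meets the environment for rule 2 (between two vowels) → [ɾ].
Rule 4 applies to /i/ (between /r/ and /b/: before a voiced consonant) → [iː].
/e/ — between /l/ and /p/; rule 4 does not apply here → [e].
/p/ — word-final; rule 1 does not apply here → [p].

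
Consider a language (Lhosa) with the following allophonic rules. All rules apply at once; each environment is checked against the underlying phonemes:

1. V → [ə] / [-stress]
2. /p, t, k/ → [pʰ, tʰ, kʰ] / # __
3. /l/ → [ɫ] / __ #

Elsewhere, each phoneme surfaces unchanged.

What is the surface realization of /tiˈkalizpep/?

[tʰəˈkaləzpəp]

Rule 2 applies to /t/ (word-initial: word-initially) → [tʰ].
/i/ meets the environment for rule 1 (in an unstressed syllable) → [ə].
/k/ (between /i/ and /a/) is in the target of rule 2 but the environment (word-initially) is not met → [k].
/a/ — between /k/ and /l/; rule 1 does not apply here → [a].
/l/ (between /a/ and /i/): rule 3 targets it, but not word-finally → unchanged [l].
/i/ — between /l/ and /z/, in an unstressed syllable — surfaces as [ə] (rule 1).
/z/ (between /i/ and /p/) is unaffected → [z].
/p/ (between /z/ and /e/) fails the environment for rule 2, so it stays [p].
/e/ (between /p/ and /p/): in an unstressed syllable, so rule 1 applies → [ə].
/p/ (word-final) is in the target of rule 2 but the environment (word-initially) is not met → [p].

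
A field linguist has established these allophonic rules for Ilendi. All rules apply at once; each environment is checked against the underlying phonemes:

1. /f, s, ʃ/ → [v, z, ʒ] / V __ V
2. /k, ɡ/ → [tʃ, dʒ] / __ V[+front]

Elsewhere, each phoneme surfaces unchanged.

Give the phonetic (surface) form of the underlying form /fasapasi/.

[fazapazi]

/f/ — word-initial; rule 1 does not apply here → [f].
/a/ (between /f/ and /s/) is unaffected → [a].
/s/ meets the environment for rule 1 (between two vowels) → [z].
/a/ (between /s/ and /p/) is unaffected → [a].
/p/ — not in any rule's target class → [p].
/a/ — not in any rule's target class → [a].
/s/ — between /a/ and /i/, between two vowels — surfaces as [z] (rule 1).
/i/ stays [i].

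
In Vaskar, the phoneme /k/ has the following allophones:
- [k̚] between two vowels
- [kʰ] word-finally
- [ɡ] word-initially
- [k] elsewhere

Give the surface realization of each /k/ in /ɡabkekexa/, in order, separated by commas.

[k], [k̚]

Occurrence 1 (position 4): no conditioning environment matches → elsewhere allophone [k].
Occurrence 2 (position 6): between two vowels → [k̚].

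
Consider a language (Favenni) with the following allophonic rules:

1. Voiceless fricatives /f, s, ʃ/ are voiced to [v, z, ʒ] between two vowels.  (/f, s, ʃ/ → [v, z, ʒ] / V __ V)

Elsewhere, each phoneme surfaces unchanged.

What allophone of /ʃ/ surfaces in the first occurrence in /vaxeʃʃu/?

[ʃ]

/ʃ/ — between /e/ and /ʃ/; rule 1 does not apply here → [ʃ].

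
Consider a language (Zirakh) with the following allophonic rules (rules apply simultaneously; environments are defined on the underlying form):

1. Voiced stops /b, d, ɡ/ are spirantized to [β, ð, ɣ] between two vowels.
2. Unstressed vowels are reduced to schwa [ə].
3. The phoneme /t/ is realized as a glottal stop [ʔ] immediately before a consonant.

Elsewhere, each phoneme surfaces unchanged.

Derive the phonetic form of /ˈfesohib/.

/f/ (word-initial): no rule targets it → [f].
/e/ (between /f/ and /s/) is in the target of rule 2 but the environment (in an unstressed syllable) is not met → [e].
/s/ — not in any rule's target class → [s].
Rule 2 applies to /o/ (between /s/ and /h/: in an unstressed syllable) → [ə].
/h/ stays [h].
/i/ (between /h/ and /b/): in an unstressed syllable, so rule 2 applies → [ə].
/b/ (word-final) is in the target of rule 1 but the environment (between two vowels) is not met → [b].

[ˈfesəhəb]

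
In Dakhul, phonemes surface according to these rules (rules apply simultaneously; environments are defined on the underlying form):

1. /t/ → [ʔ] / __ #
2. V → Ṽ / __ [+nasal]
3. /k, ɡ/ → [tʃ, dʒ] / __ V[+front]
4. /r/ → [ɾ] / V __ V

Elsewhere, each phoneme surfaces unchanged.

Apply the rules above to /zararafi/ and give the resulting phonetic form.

/z/ (word-initial): no rule targets it → [z].
/a/ — between /z/ and /r/; rule 2 does not apply here → [a].
Rule 4 applies to /r/ (between /a/ and /a/: between two vowels) → [ɾ].
/a/ (between /r/ and /r/) fails the environment for rule 2, so it stays [a].
/r/ meets the environment for rule 4 (between two vowels) → [ɾ].
/a/ — between /r/ and /f/; rule 2 does not apply here → [a].
/f/ — not in any rule's target class → [f].
/i/ (word-final): rule 2 targets it, but not before a nasal consonant → unchanged [i].

[zaɾaɾafi]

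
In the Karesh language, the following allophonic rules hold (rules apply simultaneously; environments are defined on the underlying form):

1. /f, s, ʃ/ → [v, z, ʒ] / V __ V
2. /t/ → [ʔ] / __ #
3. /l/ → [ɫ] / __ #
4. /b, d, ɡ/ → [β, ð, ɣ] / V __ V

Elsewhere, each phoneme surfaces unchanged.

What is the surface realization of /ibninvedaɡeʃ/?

[ibninveðaɣeʃ]

/b/ (between /i/ and /n/) is in the target of rule 4 but the environment (between two vowels) is not met → [b].
Rule 4 applies to /d/ (between /e/ and /a/: between two vowels) → [ð].
Rule 4 applies to /ɡ/ (between /a/ and /e/: between two vowels) → [ɣ].
/ʃ/ (word-final) fails the environment for rule 1, so it stays [ʃ].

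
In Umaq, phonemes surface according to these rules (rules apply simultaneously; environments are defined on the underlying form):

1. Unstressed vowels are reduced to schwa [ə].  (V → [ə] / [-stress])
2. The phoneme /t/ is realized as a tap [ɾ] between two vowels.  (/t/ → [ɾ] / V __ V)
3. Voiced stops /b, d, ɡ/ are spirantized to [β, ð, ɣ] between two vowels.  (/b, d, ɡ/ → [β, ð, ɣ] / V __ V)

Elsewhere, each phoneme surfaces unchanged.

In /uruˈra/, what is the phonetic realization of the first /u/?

[ə]

/u/ (word-initial) occurs in an unstressed syllable → [ə] by rule 1.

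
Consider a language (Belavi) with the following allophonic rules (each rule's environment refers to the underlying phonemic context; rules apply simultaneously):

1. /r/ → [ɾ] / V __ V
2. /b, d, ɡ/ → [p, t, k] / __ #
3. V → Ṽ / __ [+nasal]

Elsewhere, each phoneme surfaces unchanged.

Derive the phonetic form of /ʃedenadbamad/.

/ʃ/ — not in any rule's target class → [ʃ].
/e/ (between /ʃ/ and /d/): rule 3 targets it, but not before a nasal consonant → unchanged [e].
/d/ (between /e/ and /e/) is in the target of rule 2 but the environment (word-finally) is not met → [d].
/e/ (between /d/ and /n/) occurs before a nasal consonant → [ẽ] by rule 3.
/n/ (between /e/ and /a/): no rule targets it → [n].
/a/ (between /n/ and /d/) fails the environment for rule 3, so it stays [a].
/d/ (between /a/ and /b/): rule 2 targets it, but not word-finally → unchanged [d].
/b/ (between /d/ and /a/) fails the environment for rule 2, so it stays [b].
/a/ — between /b/ and /m/, before a nasal consonant — surfaces as [ã] (rule 3).
/m/ (between /a/ and /a/): no rule targets it → [m].
/a/ (between /m/ and /d/) fails the environment for rule 3, so it stays [a].
/d/ (word-final) occurs word-finally → [t] by rule 2.

[ʃedẽnadbãmat]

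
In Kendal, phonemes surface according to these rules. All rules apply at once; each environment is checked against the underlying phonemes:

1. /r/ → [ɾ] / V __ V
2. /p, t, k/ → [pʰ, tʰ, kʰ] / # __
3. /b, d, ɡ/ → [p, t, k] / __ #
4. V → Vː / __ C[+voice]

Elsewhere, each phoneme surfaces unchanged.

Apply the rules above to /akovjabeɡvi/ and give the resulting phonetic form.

/a/ (word-initial) fails the environment for rule 4, so it stays [a].
/k/ (between /a/ and /o/) is in the target of rule 2 but the environment (word-initially) is not met → [k].
/o/ — between /k/ and /v/, before a voiced consonant — surfaces as [oː] (rule 4).
/a/ (between /j/ and /b/) occurs before a voiced consonant → [aː] by rule 4.
/b/ — between /a/ and /e/; rule 3 does not apply here → [b].
Rule 4 applies to /e/ (between /b/ and /ɡ/: before a voiced consonant) → [eː].
/ɡ/ (between /e/ and /v/) fails the environment for rule 3, so it stays [ɡ].
/i/ — word-final; rule 4 does not apply here → [i].

[akoːvjaːbeːɡvi]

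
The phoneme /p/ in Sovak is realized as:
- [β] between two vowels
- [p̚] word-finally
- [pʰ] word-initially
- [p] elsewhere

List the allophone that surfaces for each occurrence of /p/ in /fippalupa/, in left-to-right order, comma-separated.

[p], [p], [β]

Occurrence 1 (position 3): no conditioning environment matches → elsewhere allophone [p].
Occurrence 2 (position 4): no conditioning environment matches → elsewhere allophone [p].
Occurrence 3 (position 8): between two vowels → [β].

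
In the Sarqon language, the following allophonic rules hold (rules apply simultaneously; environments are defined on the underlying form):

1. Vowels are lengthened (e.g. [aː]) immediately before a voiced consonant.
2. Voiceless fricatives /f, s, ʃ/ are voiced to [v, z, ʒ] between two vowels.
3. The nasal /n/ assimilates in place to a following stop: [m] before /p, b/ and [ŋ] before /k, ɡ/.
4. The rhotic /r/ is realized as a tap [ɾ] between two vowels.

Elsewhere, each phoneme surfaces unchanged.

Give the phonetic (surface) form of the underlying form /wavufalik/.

/w/ stays [w].
/a/ (between /w/ and /v/) occurs before a voiced consonant → [aː] by rule 1.
/v/ stays [v].
/u/ — between /v/ and /f/; rule 1 does not apply here → [u].
/f/ (between /u/ and /a/) occurs between two vowels → [v] by rule 2.
/a/ (between /f/ and /l/): before a voiced consonant, so rule 1 applies → [aː].
/l/ (between /a/ and /i/): no rule targets it → [l].
/i/ (between /l/ and /k/) is in the target of rule 1 but the environment (before a voiced consonant) is not met → [i].
/k/ (word-final) is unaffected → [k].

[waːvuvaːlik]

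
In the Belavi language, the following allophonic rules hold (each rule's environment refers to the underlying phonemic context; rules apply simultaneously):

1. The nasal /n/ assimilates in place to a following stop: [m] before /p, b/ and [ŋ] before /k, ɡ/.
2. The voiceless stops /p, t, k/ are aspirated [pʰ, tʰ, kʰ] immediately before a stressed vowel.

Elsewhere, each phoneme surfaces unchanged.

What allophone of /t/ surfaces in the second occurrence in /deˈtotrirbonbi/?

/t/ (between /o/ and /r/) fails the environment for rule 2, so it stays [t].

[t]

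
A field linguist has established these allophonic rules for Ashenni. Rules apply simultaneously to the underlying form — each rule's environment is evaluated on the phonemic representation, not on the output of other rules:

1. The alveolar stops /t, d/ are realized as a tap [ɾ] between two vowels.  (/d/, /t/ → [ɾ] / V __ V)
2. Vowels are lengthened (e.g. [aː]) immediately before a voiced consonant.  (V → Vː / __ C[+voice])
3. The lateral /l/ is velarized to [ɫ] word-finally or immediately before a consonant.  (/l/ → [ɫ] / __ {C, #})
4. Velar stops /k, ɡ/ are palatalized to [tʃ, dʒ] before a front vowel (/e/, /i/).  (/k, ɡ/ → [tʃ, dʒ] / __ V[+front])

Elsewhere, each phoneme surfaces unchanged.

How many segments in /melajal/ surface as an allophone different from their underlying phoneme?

Segments that undergo a rule: /e/ → [eː] (rule 2); /a/ → [aː] (rule 2); /a/ → [aː] (rule 2); /l/ → [ɫ] (rule 3).
All other segments surface unchanged.

4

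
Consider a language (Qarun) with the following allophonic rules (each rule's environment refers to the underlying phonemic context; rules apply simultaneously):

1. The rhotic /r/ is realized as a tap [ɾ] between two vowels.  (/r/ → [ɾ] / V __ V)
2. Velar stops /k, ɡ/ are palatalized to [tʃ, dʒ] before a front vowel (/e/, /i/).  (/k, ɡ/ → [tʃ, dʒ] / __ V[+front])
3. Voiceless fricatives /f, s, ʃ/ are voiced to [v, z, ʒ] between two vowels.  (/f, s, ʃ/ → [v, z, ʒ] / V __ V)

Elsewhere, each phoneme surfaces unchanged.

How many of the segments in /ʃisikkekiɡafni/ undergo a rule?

Segments that undergo a rule: /s/ → [z] (rule 3); /k/ → [tʃ] (rule 2); /k/ → [tʃ] (rule 2).
All other segments surface unchanged.

3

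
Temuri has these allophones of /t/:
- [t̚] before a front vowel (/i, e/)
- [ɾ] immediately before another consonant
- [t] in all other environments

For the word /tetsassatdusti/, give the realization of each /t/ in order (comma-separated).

Occurrence 1 (position 1): before a front vowel (/i, e/) → [t̚].
Occurrence 2 (position 3): immediately before another consonant → [ɾ].
Occurrence 3 (position 9): immediately before another consonant → [ɾ].
Occurrence 4 (position 13): before a front vowel (/i, e/) → [t̚].

[t̚], [ɾ], [ɾ], [t̚]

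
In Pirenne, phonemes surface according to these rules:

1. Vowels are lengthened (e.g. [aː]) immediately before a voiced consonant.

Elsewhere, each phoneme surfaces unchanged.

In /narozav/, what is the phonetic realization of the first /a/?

[aː]

/a/ (between /n/ and /r/): before a voiced consonant, so rule 1 applies → [aː].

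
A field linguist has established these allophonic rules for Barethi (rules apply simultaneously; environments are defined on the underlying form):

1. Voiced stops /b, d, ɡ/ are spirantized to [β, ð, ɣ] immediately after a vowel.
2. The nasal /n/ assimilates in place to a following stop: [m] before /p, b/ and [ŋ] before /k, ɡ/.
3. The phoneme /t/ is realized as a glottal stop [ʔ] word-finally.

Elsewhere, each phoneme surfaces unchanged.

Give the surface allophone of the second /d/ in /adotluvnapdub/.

/d/ (between /p/ and /u/) is in the target of rule 1 but the environment (immediately after a vowel) is not met → [d].

[d]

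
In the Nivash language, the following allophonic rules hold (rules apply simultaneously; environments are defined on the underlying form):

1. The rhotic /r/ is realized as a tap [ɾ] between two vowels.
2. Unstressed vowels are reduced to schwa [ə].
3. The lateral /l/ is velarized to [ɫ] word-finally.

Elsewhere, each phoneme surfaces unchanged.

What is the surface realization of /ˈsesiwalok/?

[ˈsesəwələk]

/s/ (word-initial) is unaffected → [s].
/e/ (between /s/ and /s/): rule 2 targets it, but not in an unstressed syllable → unchanged [e].
/s/ stays [s].
/i/ meets the environment for rule 2 (in an unstressed syllable) → [ə].
/w/ — not in any rule's target class → [w].
Rule 2 applies to /a/ (between /w/ and /l/: in an unstressed syllable) → [ə].
/l/ (between /a/ and /o/) is in the target of rule 3 but the environment (word-finally) is not met → [l].
/o/ — between /l/ and /k/, in an unstressed syllable — surfaces as [ə] (rule 2).
/k/ (word-final) is unaffected → [k].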